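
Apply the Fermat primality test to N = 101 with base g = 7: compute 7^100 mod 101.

1

7^1 ≡ 7 (mod 101)
7^2 ≡ 7^2 = 49 ≡ 49 (mod 101)
7^4 ≡ 49^2 = 2401 ≡ 78 (mod 101)
7^8 ≡ 78^2 = 6084 ≡ 24 (mod 101)
7^16 ≡ 24^2 = 576 ≡ 71 (mod 101)
7^32 ≡ 71^2 = 5041 ≡ 92 (mod 101)
7^64 ≡ 92^2 = 8464 ≡ 81 (mod 101)
100 = 64 + 32 + 4 in binary powers of 2.
So 7^100 ≡ 81 · 92 · 78 ≡ 1 (mod 101).
Since the result is 1, base 7 gives no evidence that 101 is composite.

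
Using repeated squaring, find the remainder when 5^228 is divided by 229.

5^1 ≡ 5 (mod 229)
5^2 ≡ 5^2 = 25 ≡ 25 (mod 229)
5^4 ≡ 25^2 = 625 ≡ 167 (mod 229)
5^8 ≡ 167^2 = 27889 ≡ 180 (mod 229)
5^16 ≡ 180^2 = 32400 ≡ 111 (mod 229)
5^32 ≡ 111^2 = 12321 ≡ 184 (mod 229)
5^64 ≡ 184^2 = 33856 ≡ 193 (mod 229)
5^128 ≡ 193^2 = 37249 ≡ 151 (mod 229)
228 = 128 + 64 + 32 + 4 in binary powers of 2.
So 5^228 ≡ 151 · 193 · 184 · 167 ≡ 1 (mod 229).
Since the result is 1, base 5 gives no evidence that 229 is composite.

1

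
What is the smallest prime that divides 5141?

5141 is odd.
Digit sum 11, not divisible by 3.
Ends in 1: not divisible by 5.
7: 5141 = 7·734 + 3
11: 5141 = 11·467 + 4
13: 5141 = 13·395 + 6
17: 5141 = 17·302 + 7
19: 5141 = 19·270 + 11
23: 5141 = 23·223 + 12
29: 5141 = 29·177 + 8
31: 5141 = 31·165 + 26
37: 5141 = 37·138 + 35
41: 5141 = 41·125 + 16
43: 5141 = 43·119 + 24
47: 5141 = 47·109 + 18
53: 5141 = 53·97

53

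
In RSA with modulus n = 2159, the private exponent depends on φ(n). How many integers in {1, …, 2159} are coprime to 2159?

Factor: 2159 = 17 · 127.
φ(2159) = (17−1) · (127−1) = 16 · 126 = 2016.

2016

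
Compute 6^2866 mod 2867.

6^1 ≡ 6 (mod 2867)
6^2 ≡ 6^2 = 36 ≡ 36 (mod 2867)
6^4 ≡ 36^2 = 1296 ≡ 1296 (mod 2867)
6^8 ≡ 1296^2 = 1679616 ≡ 2421 (mod 2867)
6^16 ≡ 2421^2 = 5861241 ≡ 1093 (mod 2867)
6^32 ≡ 1093^2 = 1194649 ≡ 1977 (mod 2867)
6^64 ≡ 1977^2 = 3908529 ≡ 808 (mod 2867)
6^128 ≡ 808^2 = 652864 ≡ 2055 (mod 2867)
6^256 ≡ 2055^2 = 4223025 ≡ 2801 (mod 2867)
6^512 ≡ 2801^2 = 7845601 ≡ 1489 (mod 2867)
6^1024 ≡ 1489^2 = 2217121 ≡ 930 (mod 2867)
6^2048 ≡ 930^2 = 864900 ≡ 1933 (mod 2867)
2866 = 2048 + 512 + 256 + 32 + 16 + 2 in binary powers of 2.
So 6^2866 ≡ 1933 · 1489 · 2801 · 1977 · 1093 · 36 ≡ 1896 (mod 2867).
Since 1896 ≠ 1, base 6 is a Fermat witness: 2867 is composite.

1896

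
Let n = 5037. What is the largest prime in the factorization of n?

5037 = 3 · 1679
1679 = 23 · 73
73 is prime.
So 5037 = 3 · 23 · 73; the largest prime factor is 73.

73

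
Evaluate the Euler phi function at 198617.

186480

Factor: 198617 = 31 · 43 · 149.
φ(198617) = (31−1) · (43−1) · (149−1) = 30 · 42 · 148 = 186480.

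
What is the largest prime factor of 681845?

83

681845 = 5 · 136369
136369 = 31 · 4399
4399 = 53 · 83
83 is prime.
So 681845 = 5 · 31 · 53 · 83; the largest prime factor is 83.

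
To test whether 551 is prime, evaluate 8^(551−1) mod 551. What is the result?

8^1 ≡ 8 (mod 551)
8^2 ≡ 8^2 = 64 ≡ 64 (mod 551)
8^4 ≡ 64^2 = 4096 ≡ 239 (mod 551)
8^8 ≡ 239^2 = 57121 ≡ 368 (mod 551)
8^16 ≡ 368^2 = 135424 ≡ 429 (mod 551)
8^32 ≡ 429^2 = 184041 ≡ 7 (mod 551)
8^64 ≡ 7^2 = 49 ≡ 49 (mod 551)
8^128 ≡ 49^2 = 2401 ≡ 197 (mod 551)
8^256 ≡ 197^2 = 38809 ≡ 239 (mod 551)
8^512 ≡ 239^2 = 57121 ≡ 368 (mod 551)
550 = 512 + 32 + 4 + 2 in binary powers of 2.
So 8^550 ≡ 368 · 7 · 239 · 64 ≡ 486 (mod 551).
Since 486 ≠ 1, base 8 is a Fermat witness: 551 is composite.

486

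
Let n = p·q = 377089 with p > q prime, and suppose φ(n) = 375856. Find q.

φ(n) = (p−1)(q−1) = n − (p+q) + 1, so p + q = 377089 − 375856 + 1 = 1234.
p and q are the roots of t² − 1234t + 377089 = 0.
Discriminant: 1234² − 4·377089 = 1522756 − 1508356 = 14400; √14400 = 120.
q = (1234 − 120)/2 = 557, p = (1234 + 120)/2 = 677.
Check: 557 · 677 = 377089.

557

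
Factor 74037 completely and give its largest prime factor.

74037 = 3 · 24679
24679 = 23 · 1073
1073 = 29 · 37
37 is prime.
So 74037 = 3 · 23 · 29 · 37; the largest prime factor is 37.

37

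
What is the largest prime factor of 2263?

2263 = 31 · 73
73 is prime.
So 2263 = 31 · 73; the largest prime factor is 73.

73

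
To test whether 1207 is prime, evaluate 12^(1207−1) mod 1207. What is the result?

682

12^1 ≡ 12 (mod 1207)
12^2 ≡ 12^2 = 144 ≡ 144 (mod 1207)
12^4 ≡ 144^2 = 20736 ≡ 217 (mod 1207)
12^8 ≡ 217^2 = 47089 ≡ 16 (mod 1207)
12^16 ≡ 16^2 = 256 ≡ 256 (mod 1207)
12^32 ≡ 256^2 = 65536 ≡ 358 (mod 1207)
12^64 ≡ 358^2 = 128164 ≡ 222 (mod 1207)
12^128 ≡ 222^2 = 49284 ≡ 1004 (mod 1207)
12^256 ≡ 1004^2 = 1008016 ≡ 171 (mod 1207)
12^512 ≡ 171^2 = 29241 ≡ 273 (mod 1207)
12^1024 ≡ 273^2 = 74529 ≡ 902 (mod 1207)
1206 = 1024 + 128 + 32 + 16 + 4 + 2 in binary powers of 2.
So 12^1206 ≡ 902 · 1004 · 358 · 256 · 217 · 144 ≡ 682 (mod 1207).
Since 682 ≠ 1, base 12 is a Fermat witness: 1207 is composite.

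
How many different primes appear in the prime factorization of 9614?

4

9614 = 2 · 4807
4807 = 11 · 437
437 = 19 · 23
9614 = 2 · 11 · 19 · 23, which has 4 distinct prime factors.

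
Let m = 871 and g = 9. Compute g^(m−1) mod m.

9^1 ≡ 9 (mod 871)
9^2 ≡ 9^2 = 81 ≡ 81 (mod 871)
9^4 ≡ 81^2 = 6561 ≡ 464 (mod 871)
9^8 ≡ 464^2 = 215296 ≡ 159 (mod 871)
9^16 ≡ 159^2 = 25281 ≡ 22 (mod 871)
9^32 ≡ 22^2 = 484 ≡ 484 (mod 871)
9^64 ≡ 484^2 = 234256 ≡ 828 (mod 871)
9^128 ≡ 828^2 = 685584 ≡ 107 (mod 871)
9^256 ≡ 107^2 = 11449 ≡ 126 (mod 871)
9^512 ≡ 126^2 = 15876 ≡ 198 (mod 871)
870 = 512 + 256 + 64 + 32 + 4 + 2 in binary powers of 2.
So 9^870 ≡ 198 · 126 · 828 · 484 · 464 · 81 ≡ 612 (mod 871).
Since 612 ≠ 1, base 9 is a Fermat witness: 871 is composite.

612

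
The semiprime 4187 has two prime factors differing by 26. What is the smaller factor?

53

Since p = q + 26, we have 4187 = q(q + 26), so q² + 26q − 4187 = 0.
Discriminant: 26² + 4·4187 = 676 + 16748 = 17424; √17424 = 132.
q = (−26 + 132)/2 = 53, and p = q + 26 = 79.
Check: 53 · 79 = 4187.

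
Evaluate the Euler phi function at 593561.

560560

Factor: 593561 = 23 · 131 · 197.
φ(593561) = (23−1) · (131−1) · (197−1) = 22 · 130 · 196 = 560560.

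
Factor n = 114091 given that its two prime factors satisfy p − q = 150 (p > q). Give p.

421

Since p = q + 150, we have 114091 = q(q + 150), so q² + 150q − 114091 = 0.
Discriminant: 150² + 4·114091 = 22500 + 456364 = 478864; √478864 = 692.
q = (−150 + 692)/2 = 271, and p = q + 150 = 421.
Check: 271 · 421 = 114091.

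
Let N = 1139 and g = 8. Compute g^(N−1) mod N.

1067

8^1 ≡ 8 (mod 1139)
8^2 ≡ 8^2 = 64 ≡ 64 (mod 1139)
8^4 ≡ 64^2 = 4096 ≡ 679 (mod 1139)
8^8 ≡ 679^2 = 461041 ≡ 885 (mod 1139)
8^16 ≡ 885^2 = 783225 ≡ 732 (mod 1139)
8^32 ≡ 732^2 = 535824 ≡ 494 (mod 1139)
8^64 ≡ 494^2 = 244036 ≡ 290 (mod 1139)
8^128 ≡ 290^2 = 84100 ≡ 953 (mod 1139)
8^256 ≡ 953^2 = 908209 ≡ 426 (mod 1139)
8^512 ≡ 426^2 = 181476 ≡ 375 (mod 1139)
8^1024 ≡ 375^2 = 140625 ≡ 528 (mod 1139)
1138 = 1024 + 64 + 32 + 16 + 2 in binary powers of 2.
So 8^1138 ≡ 528 · 290 · 494 · 732 · 64 ≡ 1067 (mod 1139).
Since 1067 ≠ 1, base 8 is a Fermat witness: 1139 is composite.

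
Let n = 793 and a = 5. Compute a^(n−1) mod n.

508

5^1 ≡ 5 (mod 793)
5^2 ≡ 5^2 = 25 ≡ 25 (mod 793)
5^4 ≡ 25^2 = 625 ≡ 625 (mod 793)
5^8 ≡ 625^2 = 390625 ≡ 469 (mod 793)
5^16 ≡ 469^2 = 219961 ≡ 300 (mod 793)
5^32 ≡ 300^2 = 90000 ≡ 391 (mod 793)
5^64 ≡ 391^2 = 152881 ≡ 625 (mod 793)
5^128 ≡ 625^2 = 390625 ≡ 469 (mod 793)
5^256 ≡ 469^2 = 219961 ≡ 300 (mod 793)
5^512 ≡ 300^2 = 90000 ≡ 391 (mod 793)
792 = 512 + 256 + 16 + 8 in binary powers of 2.
So 5^792 ≡ 391 · 300 · 300 · 469 ≡ 508 (mod 793).
Since 508 ≠ 1, base 5 is a Fermat witness: 793 is composite.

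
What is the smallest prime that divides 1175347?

1175347 is odd.
Digit sum 28, not divisible by 3.
Ends in 7: not divisible by 5.
7: 1175347 = 7·167906 + 5
11: 1175347 = 11·106849 + 8
13: 1175347 = 13·90411 + 4
17: 1175347 = 17·69138 + 1
19: 1175347 = 19·61860 + 7
23: 1175347 = 23·51102 + 1
29: 1175347 = 29·40529 + 6
31: 1175347 = 31·37914 + 13
37: 1175347 = 37·31766 + 5
41: 1175347 = 41·28667

41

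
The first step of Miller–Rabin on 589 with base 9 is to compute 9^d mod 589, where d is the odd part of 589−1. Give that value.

64

589 − 1 = 588 = 2^2 · 147, so d = 147.
9^1 ≡ 9 (mod 589)
9^2 ≡ 9^2 = 81 ≡ 81 (mod 589)
9^4 ≡ 81^2 = 6561 ≡ 82 (mod 589)
9^8 ≡ 82^2 = 6724 ≡ 245 (mod 589)
9^16 ≡ 245^2 = 60025 ≡ 536 (mod 589)
9^32 ≡ 536^2 = 287296 ≡ 453 (mod 589)
9^64 ≡ 453^2 = 205209 ≡ 237 (mod 589)
9^128 ≡ 237^2 = 56169 ≡ 214 (mod 589)
147 = 128 + 16 + 2 + 1 in binary powers of 2.
So 9^147 ≡ 214 · 536 · 81 · 9 ≡ 64 (mod 589).
Squaring chain: 64 → 562; never reaches −1, so base 9 is a Miller–Rabin witness that 589 is composite.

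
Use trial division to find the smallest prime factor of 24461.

61

24461 is odd.
Digit sum 17, not divisible by 3.
Ends in 1: not divisible by 5.
7: 24461 = 7·3494 + 3
11: 24461 = 11·2223 + 8
13: 24461 = 13·1881 + 8
17: 24461 = 17·1438 + 15
19: 24461 = 19·1287 + 8
23: 24461 = 23·1063 + 12
29: 24461 = 29·843 + 14
31: 24461 = 31·789 + 2
37: 24461 = 37·661 + 4
41: 24461 = 41·596 + 25
43: 24461 = 43·568 + 37
47: 24461 = 47·520 + 21
53: 24461 = 53·461 + 28
59: 24461 = 59·414 + 35
61: 24461 = 61·401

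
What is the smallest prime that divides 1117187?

53

1117187 is odd.
Digit sum 26, not divisible by 3.
Ends in 7: not divisible by 5.
7: 1117187 = 7·159598 + 1
11: 1117187 = 11·101562 + 5
13: 1117187 = 13·85937 + 6
17: 1117187 = 17·65716 + 15
19: 1117187 = 19·58799 + 6
23: 1117187 = 23·48573 + 8
29: 1117187 = 29·38523 + 20
31: 1117187 = 31·36038 + 9
37: 1117187 = 37·30194 + 9
41: 1117187 = 41·27248 + 19
43: 1117187 = 43·25981 + 4
47: 1117187 = 47·23769 + 44
53: 1117187 = 53·21079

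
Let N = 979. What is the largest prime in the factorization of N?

979 = 11 · 89
89 is prime.
So 979 = 11 · 89; the largest prime factor is 89.

89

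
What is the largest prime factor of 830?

83

830 = 2 · 415
415 = 5 · 83
83 is prime.
So 830 = 2 · 5 · 83; the largest prime factor is 83.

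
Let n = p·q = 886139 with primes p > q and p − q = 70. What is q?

Since p = q + 70, we have 886139 = q(q + 70), so q² + 70q − 886139 = 0.
Discriminant: 70² + 4·886139 = 4900 + 3544556 = 3549456; √3549456 = 1884.
q = (−70 + 1884)/2 = 907, and p = q + 70 = 977.
Check: 907 · 977 = 886139.

907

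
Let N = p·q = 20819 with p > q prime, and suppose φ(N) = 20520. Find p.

191

φ(n) = (p−1)(q−1) = n − (p+q) + 1, so p + q = 20819 − 20520 + 1 = 300.
p and q are the roots of t² − 300t + 20819 = 0.
Discriminant: 300² − 4·20819 = 90000 − 83276 = 6724; √6724 = 82.
q = (300 − 82)/2 = 109, p = (300 + 82)/2 = 191.
Check: 109 · 191 = 20819.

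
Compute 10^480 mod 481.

10^1 ≡ 10 (mod 481)
10^2 ≡ 10^2 = 100 ≡ 100 (mod 481)
10^4 ≡ 100^2 = 10000 ≡ 380 (mod 481)
10^8 ≡ 380^2 = 144400 ≡ 100 (mod 481)
10^16 ≡ 100^2 = 10000 ≡ 380 (mod 481)
10^32 ≡ 380^2 = 144400 ≡ 100 (mod 481)
10^64 ≡ 100^2 = 10000 ≡ 380 (mod 481)
10^128 ≡ 380^2 = 144400 ≡ 100 (mod 481)
10^256 ≡ 100^2 = 10000 ≡ 380 (mod 481)
480 = 256 + 128 + 64 + 32 in binary powers of 2.
So 10^480 ≡ 380 · 100 · 380 · 100 ≡ 1 (mod 481).
Since the result is 1, base 10 gives no evidence that 481 is composite.

1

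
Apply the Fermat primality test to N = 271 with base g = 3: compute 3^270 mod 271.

3^1 ≡ 3 (mod 271)
3^2 ≡ 3^2 = 9 ≡ 9 (mod 271)
3^4 ≡ 9^2 = 81 ≡ 81 (mod 271)
3^8 ≡ 81^2 = 6561 ≡ 57 (mod 271)
3^16 ≡ 57^2 = 3249 ≡ 268 (mod 271)
3^32 ≡ 268^2 = 71824 ≡ 9 (mod 271)
3^64 ≡ 9^2 = 81 ≡ 81 (mod 271)
3^128 ≡ 81^2 = 6561 ≡ 57 (mod 271)
3^256 ≡ 57^2 = 3249 ≡ 268 (mod 271)
270 = 256 + 8 + 4 + 2 in binary powers of 2.
So 3^270 ≡ 268 · 57 · 81 · 9 ≡ 1 (mod 271).
Since the result is 1, base 3 gives no evidence that 271 is composite.

1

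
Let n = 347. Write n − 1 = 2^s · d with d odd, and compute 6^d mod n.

347 − 1 = 346 = 2^1 · 173, so d = 173.
6^1 ≡ 6 (mod 347)
6^2 ≡ 6^2 = 36 ≡ 36 (mod 347)
6^4 ≡ 36^2 = 1296 ≡ 255 (mod 347)
6^8 ≡ 255^2 = 65025 ≡ 136 (mod 347)
6^16 ≡ 136^2 = 18496 ≡ 105 (mod 347)
6^32 ≡ 105^2 = 11025 ≡ 268 (mod 347)
6^64 ≡ 268^2 = 71824 ≡ 342 (mod 347)
6^128 ≡ 342^2 = 116964 ≡ 25 (mod 347)
173 = 128 + 32 + 8 + 4 + 1 in binary powers of 2.
So 6^173 ≡ 25 · 268 · 136 · 255 · 6 ≡ 346 (mod 347).
Since 6^d ≡ 346 (mod 347), base 6 does not prove 347 composite.

346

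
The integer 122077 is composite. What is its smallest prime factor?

122077 is odd.
Digit sum 19, not divisible by 3.
Ends in 7: not divisible by 5.
7: 122077 = 7·17439 + 4
11: 122077 = 11·11097 + 10
13: 122077 = 13·9390 + 7
17: 122077 = 17·7181

17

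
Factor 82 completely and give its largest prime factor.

82 = 2 · 41
41 is prime.
So 82 = 2 · 41; the largest prime factor is 41.

41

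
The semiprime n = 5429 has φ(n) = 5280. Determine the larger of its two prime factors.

φ(n) = (p−1)(q−1) = n − (p+q) + 1, so p + q = 5429 − 5280 + 1 = 150.
p and q are the roots of t² − 150t + 5429 = 0.
Discriminant: 150² − 4·5429 = 22500 − 21716 = 784; √784 = 28.
q = (150 − 28)/2 = 61, p = (150 + 28)/2 = 89.
Check: 61 · 89 = 5429.

89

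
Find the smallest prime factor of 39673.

39673 is odd.
Digit sum 28, not divisible by 3.
Ends in 3: not divisible by 5.
7: 39673 = 7·5667 + 4
11: 39673 = 11·3606 + 7
13: 39673 = 13·3051 + 10
17: 39673 = 17·2333 + 12
19: 39673 = 19·2088 + 1
23: 39673 = 23·1724 + 21
29: 39673 = 29·1368 + 1
31: 39673 = 31·1279 + 24
37: 39673 = 37·1072 + 9
41: 39673 = 41·967 + 26
43: 39673 = 43·922 + 27
47: 39673 = 47·844 + 5
53: 39673 = 53·748 + 29
59: 39673 = 59·672 + 25
61: 39673 = 61·650 + 23
67: 39673 = 67·592 + 9
71: 39673 = 71·558 + 55
73: 39673 = 73·543 + 34
79: 39673 = 79·502 + 15
83: 39673 = 83·477 + 82
89: 39673 = 89·445 + 68
97: 39673 = 97·409

97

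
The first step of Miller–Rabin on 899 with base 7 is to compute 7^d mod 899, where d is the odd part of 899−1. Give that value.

877

899 − 1 = 898 = 2^1 · 449, so d = 449.
7^1 ≡ 7 (mod 899)
7^2 ≡ 7^2 = 49 ≡ 49 (mod 899)
7^4 ≡ 49^2 = 2401 ≡ 603 (mod 899)
7^8 ≡ 603^2 = 363609 ≡ 413 (mod 899)
7^16 ≡ 413^2 = 170569 ≡ 658 (mod 899)
7^32 ≡ 658^2 = 432964 ≡ 545 (mod 899)
7^64 ≡ 545^2 = 297025 ≡ 355 (mod 899)
7^128 ≡ 355^2 = 126025 ≡ 165 (mod 899)
7^256 ≡ 165^2 = 27225 ≡ 255 (mod 899)
449 = 256 + 128 + 64 + 1 in binary powers of 2.
So 7^449 ≡ 255 · 165 · 355 · 7 ≡ 877 (mod 899).
Squaring chain: 877; never reaches −1, so base 7 is a Miller–Rabin witness that 899 is composite.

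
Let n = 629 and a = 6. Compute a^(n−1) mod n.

6^1 ≡ 6 (mod 629)
6^2 ≡ 6^2 = 36 ≡ 36 (mod 629)
6^4 ≡ 36^2 = 1296 ≡ 38 (mod 629)
6^8 ≡ 38^2 = 1444 ≡ 186 (mod 629)
6^16 ≡ 186^2 = 34596 ≡ 1 (mod 629)
6^32 ≡ 1^2 = 1 ≡ 1 (mod 629)
6^64 ≡ 1^2 = 1 ≡ 1 (mod 629)
6^128 ≡ 1^2 = 1 ≡ 1 (mod 629)
6^256 ≡ 1^2 = 1 ≡ 1 (mod 629)
6^512 ≡ 1^2 = 1 ≡ 1 (mod 629)
628 = 512 + 64 + 32 + 16 + 4 in binary powers of 2.
So 6^628 ≡ 1 · 1 · 1 · 1 · 38 ≡ 38 (mod 629).
Since 38 ≠ 1, base 6 is a Fermat witness: 629 is composite.

38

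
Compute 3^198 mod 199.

1

3^1 ≡ 3 (mod 199)
3^2 ≡ 3^2 = 9 ≡ 9 (mod 199)
3^4 ≡ 9^2 = 81 ≡ 81 (mod 199)
3^8 ≡ 81^2 = 6561 ≡ 193 (mod 199)
3^16 ≡ 193^2 = 37249 ≡ 36 (mod 199)
3^32 ≡ 36^2 = 1296 ≡ 102 (mod 199)
3^64 ≡ 102^2 = 10404 ≡ 56 (mod 199)
3^128 ≡ 56^2 = 3136 ≡ 151 (mod 199)
198 = 128 + 64 + 4 + 2 in binary powers of 2.
So 3^198 ≡ 151 · 56 · 81 · 9 ≡ 1 (mod 199).
Since the result is 1, base 3 gives no evidence that 199 is composite.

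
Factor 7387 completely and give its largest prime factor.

89

7387 = 83 · 89
89 is prime.
So 7387 = 83 · 89; the largest prime factor is 89.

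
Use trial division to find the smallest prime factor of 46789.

71

46789 is odd.
Digit sum 34, not divisible by 3.
Ends in 9: not divisible by 5.
7: 46789 = 7·6684 + 1
11: 46789 = 11·4253 + 6
13: 46789 = 13·3599 + 2
17: 46789 = 17·2752 + 5
19: 46789 = 19·2462 + 11
23: 46789 = 23·2034 + 7
29: 46789 = 29·1613 + 12
31: 46789 = 31·1509 + 10
37: 46789 = 37·1264 + 21
41: 46789 = 41·1141 + 8
43: 46789 = 43·1088 + 5
47: 46789 = 47·995 + 24
53: 46789 = 53·882 + 43
59: 46789 = 59·793 + 2
61: 46789 = 61·767 + 2
67: 46789 = 67·698 + 23
71: 46789 = 71·659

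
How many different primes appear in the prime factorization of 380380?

380380 = 2^2 · 95095
95095 = 5 · 19019
19019 = 7 · 2717
2717 = 11 · 247
247 = 13 · 19
380380 = 2^2 · 5 · 7 · 11 · 13 · 19, which has 6 distinct prime factors.

6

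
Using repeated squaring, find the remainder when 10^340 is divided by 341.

67

10^1 ≡ 10 (mod 341)
10^2 ≡ 10^2 = 100 ≡ 100 (mod 341)
10^4 ≡ 100^2 = 10000 ≡ 111 (mod 341)
10^8 ≡ 111^2 = 12321 ≡ 45 (mod 341)
10^16 ≡ 45^2 = 2025 ≡ 320 (mod 341)
10^32 ≡ 320^2 = 102400 ≡ 100 (mod 341)
10^64 ≡ 100^2 = 10000 ≡ 111 (mod 341)
10^128 ≡ 111^2 = 12321 ≡ 45 (mod 341)
10^256 ≡ 45^2 = 2025 ≡ 320 (mod 341)
340 = 256 + 64 + 16 + 4 in binary powers of 2.
So 10^340 ≡ 320 · 111 · 320 · 111 ≡ 67 (mod 341).
Since 67 ≠ 1, base 10 is a Fermat witness: 341 is composite.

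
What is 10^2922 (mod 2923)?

10^1 ≡ 10 (mod 2923)
10^2 ≡ 10^2 = 100 ≡ 100 (mod 2923)
10^4 ≡ 100^2 = 10000 ≡ 1231 (mod 2923)
10^8 ≡ 1231^2 = 1515361 ≡ 1247 (mod 2923)
10^16 ≡ 1247^2 = 1555009 ≡ 2896 (mod 2923)
10^32 ≡ 2896^2 = 8386816 ≡ 729 (mod 2923)
10^64 ≡ 729^2 = 531441 ≡ 2378 (mod 2923)
10^128 ≡ 2378^2 = 5654884 ≡ 1802 (mod 2923)
10^256 ≡ 1802^2 = 3247204 ≡ 2674 (mod 2923)
10^512 ≡ 2674^2 = 7150276 ≡ 618 (mod 2923)
10^1024 ≡ 618^2 = 381924 ≡ 1934 (mod 2923)
10^2048 ≡ 1934^2 = 3740356 ≡ 1839 (mod 2923)
2922 = 2048 + 512 + 256 + 64 + 32 + 8 + 2 in binary powers of 2.
So 10^2922 ≡ 1839 · 618 · 2674 · 2378 · 729 · 1247 · 100 ≡ 38 (mod 2923).
Since 38 ≠ 1, base 10 is a Fermat witness: 2923 is composite.

38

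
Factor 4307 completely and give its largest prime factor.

4307 = 59 · 73
73 is prime.
So 4307 = 59 · 73; the largest prime factor is 73.

73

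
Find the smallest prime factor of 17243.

17243 is odd.
Digit sum 17, not divisible by 3.
Ends in 3: not divisible by 5.
7: 17243 = 7·2463 + 2
11: 17243 = 11·1567 + 6
13: 17243 = 13·1326 + 5
17: 17243 = 17·1014 + 5
19: 17243 = 19·907 + 10
23: 17243 = 23·749 + 16
29: 17243 = 29·594 + 17
31: 17243 = 31·556 + 7
37: 17243 = 37·466 + 1
41: 17243 = 41·420 + 23
43: 17243 = 43·401

43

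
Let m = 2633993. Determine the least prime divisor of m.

2633993 is odd.
Digit sum 35, not divisible by 3.
Ends in 3: not divisible by 5.
7: 2633993 = 7·376284 + 5
11: 2633993 = 11·239453 + 10
13: 2633993 = 13·202614 + 11
17: 2633993 = 17·154940 + 13
19: 2633993 = 19·138631 + 4
23: 2633993 = 23·114521 + 10
29: 2633993 = 29·90827 + 10
31: 2633993 = 31·84967 + 16
37: 2633993 = 37·71189

37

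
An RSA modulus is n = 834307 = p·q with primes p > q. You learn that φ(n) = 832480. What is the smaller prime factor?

φ(n) = (p−1)(q−1) = n − (p+q) + 1, so p + q = 834307 − 832480 + 1 = 1828.
p and q are the roots of t² − 1828t + 834307 = 0.
Discriminant: 1828² − 4·834307 = 3341584 − 3337228 = 4356; √4356 = 66.
q = (1828 − 66)/2 = 881, p = (1828 + 66)/2 = 947.
Check: 881 · 947 = 834307.

881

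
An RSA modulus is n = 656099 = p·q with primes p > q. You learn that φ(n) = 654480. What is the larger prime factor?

φ(n) = (p−1)(q−1) = n − (p+q) + 1, so p + q = 656099 − 654480 + 1 = 1620.
p and q are the roots of t² − 1620t + 656099 = 0.
Discriminant: 1620² − 4·656099 = 2624400 − 2624396 = 4; √4 = 2.
q = (1620 − 2)/2 = 809, p = (1620 + 2)/2 = 811.
Check: 809 · 811 = 656099.

811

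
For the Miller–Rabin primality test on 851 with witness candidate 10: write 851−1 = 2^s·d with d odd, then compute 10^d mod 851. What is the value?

359

851 − 1 = 850 = 2^1 · 425, so d = 425.
10^1 ≡ 10 (mod 851)
10^2 ≡ 10^2 = 100 ≡ 100 (mod 851)
10^4 ≡ 100^2 = 10000 ≡ 639 (mod 851)
10^8 ≡ 639^2 = 408321 ≡ 692 (mod 851)
10^16 ≡ 692^2 = 478864 ≡ 602 (mod 851)
10^32 ≡ 602^2 = 362404 ≡ 729 (mod 851)
10^64 ≡ 729^2 = 531441 ≡ 417 (mod 851)
10^128 ≡ 417^2 = 173889 ≡ 285 (mod 851)
10^256 ≡ 285^2 = 81225 ≡ 380 (mod 851)
425 = 256 + 128 + 32 + 8 + 1 in binary powers of 2.
So 10^425 ≡ 380 · 285 · 729 · 692 · 10 ≡ 359 (mod 851).
Squaring chain: 359; never reaches −1, so base 10 is a Miller–Rabin witness that 851 is composite.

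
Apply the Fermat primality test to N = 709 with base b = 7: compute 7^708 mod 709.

7^1 ≡ 7 (mod 709)
7^2 ≡ 7^2 = 49 ≡ 49 (mod 709)
7^4 ≡ 49^2 = 2401 ≡ 274 (mod 709)
7^8 ≡ 274^2 = 75076 ≡ 631 (mod 709)
7^16 ≡ 631^2 = 398161 ≡ 412 (mod 709)
7^32 ≡ 412^2 = 169744 ≡ 293 (mod 709)
7^64 ≡ 293^2 = 85849 ≡ 60 (mod 709)
7^128 ≡ 60^2 = 3600 ≡ 55 (mod 709)
7^256 ≡ 55^2 = 3025 ≡ 189 (mod 709)
7^512 ≡ 189^2 = 35721 ≡ 271 (mod 709)
708 = 512 + 128 + 64 + 4 in binary powers of 2.
So 7^708 ≡ 271 · 55 · 60 · 274 ≡ 1 (mod 709).
Since the result is 1, base 7 gives no evidence that 709 is composite.

1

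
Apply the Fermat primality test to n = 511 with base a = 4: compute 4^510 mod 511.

8

4^1 ≡ 4 (mod 511)
4^2 ≡ 4^2 = 16 ≡ 16 (mod 511)
4^4 ≡ 16^2 = 256 ≡ 256 (mod 511)
4^8 ≡ 256^2 = 65536 ≡ 128 (mod 511)
4^16 ≡ 128^2 = 16384 ≡ 32 (mod 511)
4^32 ≡ 32^2 = 1024 ≡ 2 (mod 511)
4^64 ≡ 2^2 = 4 ≡ 4 (mod 511)
4^128 ≡ 4^2 = 16 ≡ 16 (mod 511)
4^256 ≡ 16^2 = 256 ≡ 256 (mod 511)
510 = 256 + 128 + 64 + 32 + 16 + 8 + 4 + 2 in binary powers of 2.
So 4^510 ≡ 256 · 16 · 4 · 2 · 32 · 128 · 256 · 16 ≡ 8 (mod 511).
Since 8 ≠ 1, base 4 is a Fermat witness: 511 is composite.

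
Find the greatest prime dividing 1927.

1927 = 41 · 47
47 is prime.
So 1927 = 41 · 47; the largest prime factor is 47.

47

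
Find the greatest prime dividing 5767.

5767 = 73 · 79
79 is prime.
So 5767 = 73 · 79; the largest prime factor is 79.

79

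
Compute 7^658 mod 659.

1

7^1 ≡ 7 (mod 659)
7^2 ≡ 7^2 = 49 ≡ 49 (mod 659)
7^4 ≡ 49^2 = 2401 ≡ 424 (mod 659)
7^8 ≡ 424^2 = 179776 ≡ 528 (mod 659)
7^16 ≡ 528^2 = 278784 ≡ 27 (mod 659)
7^32 ≡ 27^2 = 729 ≡ 70 (mod 659)
7^64 ≡ 70^2 = 4900 ≡ 287 (mod 659)
7^128 ≡ 287^2 = 82369 ≡ 653 (mod 659)
7^256 ≡ 653^2 = 426409 ≡ 36 (mod 659)
7^512 ≡ 36^2 = 1296 ≡ 637 (mod 659)
658 = 512 + 128 + 16 + 2 in binary powers of 2.
So 7^658 ≡ 637 · 653 · 27 · 49 ≡ 1 (mod 659).
Since the result is 1, base 7 gives no evidence that 659 is composite.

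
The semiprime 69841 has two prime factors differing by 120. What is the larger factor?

331

Since p = q + 120, we have 69841 = q(q + 120), so q² + 120q − 69841 = 0.
Discriminant: 120² + 4·69841 = 14400 + 279364 = 293764; √293764 = 542.
q = (−120 + 542)/2 = 211, and p = q + 120 = 331.
Check: 211 · 331 = 69841.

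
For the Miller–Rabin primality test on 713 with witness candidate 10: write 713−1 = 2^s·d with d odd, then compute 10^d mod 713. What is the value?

493

713 − 1 = 712 = 2^3 · 89, so d = 89.
10^1 ≡ 10 (mod 713)
10^2 ≡ 10^2 = 100 ≡ 100 (mod 713)
10^4 ≡ 100^2 = 10000 ≡ 18 (mod 713)
10^8 ≡ 18^2 = 324 ≡ 324 (mod 713)
10^16 ≡ 324^2 = 104976 ≡ 165 (mod 713)
10^32 ≡ 165^2 = 27225 ≡ 131 (mod 713)
10^64 ≡ 131^2 = 17161 ≡ 49 (mod 713)
89 = 64 + 16 + 8 + 1 in binary powers of 2.
So 10^89 ≡ 49 · 165 · 324 · 10 ≡ 493 (mod 713).
Squaring chain: 493 → 629 → 639; never reaches −1, so base 10 is a Miller–Rabin witness that 713 is composite.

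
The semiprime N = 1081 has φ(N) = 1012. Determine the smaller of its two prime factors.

φ(n) = (p−1)(q−1) = n − (p+q) + 1, so p + q = 1081 − 1012 + 1 = 70.
p and q are the roots of t² − 70t + 1081 = 0.
Discriminant: 70² − 4·1081 = 4900 − 4324 = 576; √576 = 24.
q = (70 − 24)/2 = 23, p = (70 + 24)/2 = 47.
Check: 23 · 47 = 1081.

23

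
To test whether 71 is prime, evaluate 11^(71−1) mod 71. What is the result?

11^1 ≡ 11 (mod 71)
11^2 ≡ 11^2 = 121 ≡ 50 (mod 71)
11^4 ≡ 50^2 = 2500 ≡ 15 (mod 71)
11^8 ≡ 15^2 = 225 ≡ 12 (mod 71)
11^16 ≡ 12^2 = 144 ≡ 2 (mod 71)
11^32 ≡ 2^2 = 4 ≡ 4 (mod 71)
11^64 ≡ 4^2 = 16 ≡ 16 (mod 71)
70 = 64 + 4 + 2 in binary powers of 2.
So 11^70 ≡ 16 · 15 · 50 ≡ 1 (mod 71).
Since the result is 1, base 11 gives no evidence that 71 is composite.

1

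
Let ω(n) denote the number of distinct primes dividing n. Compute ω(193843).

193843 = 13^2 · 1147
1147 = 31 · 37
193843 = 13^2 · 31 · 37, which has 3 distinct prime factors.

3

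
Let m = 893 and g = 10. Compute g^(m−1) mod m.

332

10^1 ≡ 10 (mod 893)
10^2 ≡ 10^2 = 100 ≡ 100 (mod 893)
10^4 ≡ 100^2 = 10000 ≡ 177 (mod 893)
10^8 ≡ 177^2 = 31329 ≡ 74 (mod 893)
10^16 ≡ 74^2 = 5476 ≡ 118 (mod 893)
10^32 ≡ 118^2 = 13924 ≡ 529 (mod 893)
10^64 ≡ 529^2 = 279841 ≡ 332 (mod 893)
10^128 ≡ 332^2 = 110224 ≡ 385 (mod 893)
10^256 ≡ 385^2 = 148225 ≡ 880 (mod 893)
10^512 ≡ 880^2 = 774400 ≡ 169 (mod 893)
892 = 512 + 256 + 64 + 32 + 16 + 8 + 4 in binary powers of 2.
So 10^892 ≡ 169 · 880 · 332 · 529 · 118 · 74 · 177 ≡ 332 (mod 893).
Since 332 ≠ 1, base 10 is a Fermat witness: 893 is composite.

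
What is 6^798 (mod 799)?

247

6^1 ≡ 6 (mod 799)
6^2 ≡ 6^2 = 36 ≡ 36 (mod 799)
6^4 ≡ 36^2 = 1296 ≡ 497 (mod 799)
6^8 ≡ 497^2 = 247009 ≡ 118 (mod 799)
6^16 ≡ 118^2 = 13924 ≡ 341 (mod 799)
6^32 ≡ 341^2 = 116281 ≡ 426 (mod 799)
6^64 ≡ 426^2 = 181476 ≡ 103 (mod 799)
6^128 ≡ 103^2 = 10609 ≡ 222 (mod 799)
6^256 ≡ 222^2 = 49284 ≡ 545 (mod 799)
6^512 ≡ 545^2 = 297025 ≡ 596 (mod 799)
798 = 512 + 256 + 16 + 8 + 4 + 2 in binary powers of 2.
So 6^798 ≡ 596 · 545 · 341 · 118 · 497 · 36 ≡ 247 (mod 799).
Since 247 ≠ 1, base 6 is a Fermat witness: 799 is composite.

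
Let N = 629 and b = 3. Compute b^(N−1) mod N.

3^1 ≡ 3 (mod 629)
3^2 ≡ 3^2 = 9 ≡ 9 (mod 629)
3^4 ≡ 9^2 = 81 ≡ 81 (mod 629)
3^8 ≡ 81^2 = 6561 ≡ 271 (mod 629)
3^16 ≡ 271^2 = 73441 ≡ 477 (mod 629)
3^32 ≡ 477^2 = 227529 ≡ 460 (mod 629)
3^64 ≡ 460^2 = 211600 ≡ 256 (mod 629)
3^128 ≡ 256^2 = 65536 ≡ 120 (mod 629)
3^256 ≡ 120^2 = 14400 ≡ 562 (mod 629)
3^512 ≡ 562^2 = 315844 ≡ 86 (mod 629)
628 = 512 + 64 + 32 + 16 + 4 in binary powers of 2.
So 3^628 ≡ 86 · 256 · 460 · 477 · 81 ≡ 625 (mod 629).
Since 625 ≠ 1, base 3 is a Fermat witness: 629 is composite.

625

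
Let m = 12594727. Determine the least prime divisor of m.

12594727 is odd.
Digit sum 37, not divisible by 3.
Ends in 7: not divisible by 5.
7: 12594727 = 7·1799246 + 5
11: 12594727 = 11·1144975 + 2
13: 12594727 = 13·968825 + 2
17: 12594727 = 17·740866 + 5
19: 12594727 = 19·662880 + 7
23: 12594727 = 23·547596 + 19
29: 12594727 = 29·434300 + 27
31: 12594727 = 31·406281 + 16
37: 12594727 = 37·340398 + 1
41: 12594727 = 41·307188 + 19
43: 12594727 = 43·292900 + 27
47: 12594727 = 47·267972 + 43
53: 12594727 = 53·237636 + 19
59: 12594727 = 59·213469 + 56
61: 12594727 = 61·206470 + 57
67: 12594727 = 67·187981

67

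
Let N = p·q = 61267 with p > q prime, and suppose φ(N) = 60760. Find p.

φ(n) = (p−1)(q−1) = n − (p+q) + 1, so p + q = 61267 − 60760 + 1 = 508.
p and q are the roots of t² − 508t + 61267 = 0.
Discriminant: 508² − 4·61267 = 258064 − 245068 = 12996; √12996 = 114.
q = (508 − 114)/2 = 197, p = (508 + 114)/2 = 311.
Check: 197 · 311 = 61267.

311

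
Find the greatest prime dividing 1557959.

1557959 = 13 · 119843
119843 = 37 · 3239
3239 = 41 · 79
79 is prime.
So 1557959 = 13 · 37 · 41 · 79; the largest prime factor is 79.

79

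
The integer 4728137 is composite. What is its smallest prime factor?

73

4728137 is odd.
Digit sum 32, not divisible by 3.
Ends in 7: not divisible by 5.
7: 4728137 = 7·675448 + 1
11: 4728137 = 11·429830 + 7
13: 4728137 = 13·363702 + 11
17: 4728137 = 17·278125 + 12
19: 4728137 = 19·248849 + 6
23: 4728137 = 23·205571 + 4
29: 4728137 = 29·163039 + 6
31: 4728137 = 31·152520 + 17
37: 4728137 = 37·127787 + 18
41: 4728137 = 41·115320 + 17
43: 4728137 = 43·109956 + 29
47: 4728137 = 47·100598 + 31
53: 4728137 = 53·89210 + 7
59: 4728137 = 59·80137 + 54
61: 4728137 = 61·77510 + 27
67: 4728137 = 67·70569 + 14
71: 4728137 = 71·66593 + 34
73: 4728137 = 73·64769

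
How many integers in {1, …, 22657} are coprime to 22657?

Factor: 22657 = 139 · 163.
φ(22657) = (139−1) · (163−1) = 138 · 162 = 22356.

22356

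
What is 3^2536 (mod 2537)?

969

3^1 ≡ 3 (mod 2537)
3^2 ≡ 3^2 = 9 ≡ 9 (mod 2537)
3^4 ≡ 9^2 = 81 ≡ 81 (mod 2537)
3^8 ≡ 81^2 = 6561 ≡ 1487 (mod 2537)
3^16 ≡ 1487^2 = 2211169 ≡ 1442 (mod 2537)
3^32 ≡ 1442^2 = 2079364 ≡ 1561 (mod 2537)
3^64 ≡ 1561^2 = 2436721 ≡ 1201 (mod 2537)
3^128 ≡ 1201^2 = 1442401 ≡ 1385 (mod 2537)
3^256 ≡ 1385^2 = 1918225 ≡ 253 (mod 2537)
3^512 ≡ 253^2 = 64009 ≡ 584 (mod 2537)
3^1024 ≡ 584^2 = 341056 ≡ 1098 (mod 2537)
3^2048 ≡ 1098^2 = 1205604 ≡ 529 (mod 2537)
2536 = 2048 + 256 + 128 + 64 + 32 + 8 in binary powers of 2.
So 3^2536 ≡ 529 · 253 · 1385 · 1201 · 1561 · 1487 ≡ 969 (mod 2537).
Since 969 ≠ 1, base 3 is a Fermat witness: 2537 is composite.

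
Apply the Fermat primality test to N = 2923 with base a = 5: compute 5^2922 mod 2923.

5^1 ≡ 5 (mod 2923)
5^2 ≡ 5^2 = 25 ≡ 25 (mod 2923)
5^4 ≡ 25^2 = 625 ≡ 625 (mod 2923)
5^8 ≡ 625^2 = 390625 ≡ 1866 (mod 2923)
5^16 ≡ 1866^2 = 3481956 ≡ 663 (mod 2923)
5^32 ≡ 663^2 = 439569 ≡ 1119 (mod 2923)
5^64 ≡ 1119^2 = 1252161 ≡ 1117 (mod 2923)
5^128 ≡ 1117^2 = 1247689 ≡ 2491 (mod 2923)
5^256 ≡ 2491^2 = 6205081 ≡ 2475 (mod 2923)
5^512 ≡ 2475^2 = 6125625 ≡ 1940 (mod 2923)
5^1024 ≡ 1940^2 = 3763600 ≡ 1699 (mod 2923)
5^2048 ≡ 1699^2 = 2886601 ≡ 1600 (mod 2923)
2922 = 2048 + 512 + 256 + 64 + 32 + 8 + 2 in binary powers of 2.
So 5^2922 ≡ 1600 · 1940 · 2475 · 1117 · 1119 · 1866 · 25 ≡ 936 (mod 2923).
Since 936 ≠ 1, base 5 is a Fermat witness: 2923 is composite.

936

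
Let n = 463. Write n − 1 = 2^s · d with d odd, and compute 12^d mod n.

463 − 1 = 462 = 2^1 · 231, so d = 231.
12^1 ≡ 12 (mod 463)
12^2 ≡ 12^2 = 144 ≡ 144 (mod 463)
12^4 ≡ 144^2 = 20736 ≡ 364 (mod 463)
12^8 ≡ 364^2 = 132496 ≡ 78 (mod 463)
12^16 ≡ 78^2 = 6084 ≡ 65 (mod 463)
12^32 ≡ 65^2 = 4225 ≡ 58 (mod 463)
12^64 ≡ 58^2 = 3364 ≡ 123 (mod 463)
12^128 ≡ 123^2 = 15129 ≡ 313 (mod 463)
231 = 128 + 64 + 32 + 4 + 2 + 1 in binary powers of 2.
So 12^231 ≡ 313 · 123 · 58 · 364 · 144 · 12 ≡ 462 (mod 463).
Since 12^d ≡ 462 (mod 463), base 12 does not prove 463 composite.

462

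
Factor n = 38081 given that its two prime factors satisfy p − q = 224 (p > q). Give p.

337

Since p = q + 224, we have 38081 = q(q + 224), so q² + 224q − 38081 = 0.
Discriminant: 224² + 4·38081 = 50176 + 152324 = 202500; √202500 = 450.
q = (−224 + 450)/2 = 113, and p = q + 224 = 337.
Check: 113 · 337 = 38081.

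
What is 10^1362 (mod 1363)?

63

10^1 ≡ 10 (mod 1363)
10^2 ≡ 10^2 = 100 ≡ 100 (mod 1363)
10^4 ≡ 100^2 = 10000 ≡ 459 (mod 1363)
10^8 ≡ 459^2 = 210681 ≡ 779 (mod 1363)
10^16 ≡ 779^2 = 606841 ≡ 306 (mod 1363)
10^32 ≡ 306^2 = 93636 ≡ 952 (mod 1363)
10^64 ≡ 952^2 = 906304 ≡ 1272 (mod 1363)
10^128 ≡ 1272^2 = 1617984 ≡ 103 (mod 1363)
10^256 ≡ 103^2 = 10609 ≡ 1068 (mod 1363)
10^512 ≡ 1068^2 = 1140624 ≡ 1156 (mod 1363)
10^1024 ≡ 1156^2 = 1336336 ≡ 596 (mod 1363)
1362 = 1024 + 256 + 64 + 16 + 2 in binary powers of 2.
So 10^1362 ≡ 596 · 1068 · 1272 · 306 · 100 ≡ 63 (mod 1363).
Since 63 ≠ 1, base 10 is a Fermat witness: 1363 is composite.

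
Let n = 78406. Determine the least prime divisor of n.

78406 is even: 2 divides it.

2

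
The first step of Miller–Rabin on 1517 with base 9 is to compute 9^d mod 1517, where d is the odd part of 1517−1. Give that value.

1517 − 1 = 1516 = 2^2 · 379, so d = 379.
9^1 ≡ 9 (mod 1517)
9^2 ≡ 9^2 = 81 ≡ 81 (mod 1517)
9^4 ≡ 81^2 = 6561 ≡ 493 (mod 1517)
9^8 ≡ 493^2 = 243049 ≡ 329 (mod 1517)
9^16 ≡ 329^2 = 108241 ≡ 534 (mod 1517)
9^32 ≡ 534^2 = 285156 ≡ 1477 (mod 1517)
9^64 ≡ 1477^2 = 2181529 ≡ 83 (mod 1517)
9^128 ≡ 83^2 = 6889 ≡ 821 (mod 1517)
9^256 ≡ 821^2 = 674041 ≡ 493 (mod 1517)
379 = 256 + 64 + 32 + 16 + 8 + 2 + 1 in binary powers of 2.
So 9^379 ≡ 493 · 83 · 1477 · 534 · 329 · 81 · 9 ≡ 934 (mod 1517).
Squaring chain: 934 → 81; never reaches −1, so base 9 is a Miller–Rabin witness that 1517 is composite.

934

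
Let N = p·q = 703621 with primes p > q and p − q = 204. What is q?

743

Since p = q + 204, we have 703621 = q(q + 204), so q² + 204q − 703621 = 0.
Discriminant: 204² + 4·703621 = 41616 + 2814484 = 2856100; √2856100 = 1690.
q = (−204 + 1690)/2 = 743, and p = q + 204 = 947.
Check: 743 · 947 = 703621.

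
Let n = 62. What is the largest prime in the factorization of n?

31

62 = 2 · 31
31 is prime.
So 62 = 2 · 31; the largest prime factor is 31.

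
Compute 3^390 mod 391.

3^1 ≡ 3 (mod 391)
3^2 ≡ 3^2 = 9 ≡ 9 (mod 391)
3^4 ≡ 9^2 = 81 ≡ 81 (mod 391)
3^8 ≡ 81^2 = 6561 ≡ 305 (mod 391)
3^16 ≡ 305^2 = 93025 ≡ 358 (mod 391)
3^32 ≡ 358^2 = 128164 ≡ 307 (mod 391)
3^64 ≡ 307^2 = 94249 ≡ 18 (mod 391)
3^128 ≡ 18^2 = 324 ≡ 324 (mod 391)
3^256 ≡ 324^2 = 104976 ≡ 188 (mod 391)
390 = 256 + 128 + 4 + 2 in binary powers of 2.
So 3^390 ≡ 188 · 324 · 81 · 9 ≡ 151 (mod 391).
Since 151 ≠ 1, base 3 is a Fermat witness: 391 is composite.

151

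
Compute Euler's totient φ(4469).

4320

Factor: 4469 = 41 · 109.
φ(4469) = (41−1) · (109−1) = 40 · 108 = 4320.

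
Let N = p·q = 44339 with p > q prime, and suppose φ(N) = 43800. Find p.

φ(n) = (p−1)(q−1) = n − (p+q) + 1, so p + q = 44339 − 43800 + 1 = 540.
p and q are the roots of t² − 540t + 44339 = 0.
Discriminant: 540² − 4·44339 = 291600 − 177356 = 114244; √114244 = 338.
q = (540 − 338)/2 = 101, p = (540 + 338)/2 = 439.
Check: 101 · 439 = 44339.

439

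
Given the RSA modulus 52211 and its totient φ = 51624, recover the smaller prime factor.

109

φ(n) = (p−1)(q−1) = n − (p+q) + 1, so p + q = 52211 − 51624 + 1 = 588.
p and q are the roots of t² − 588t + 52211 = 0.
Discriminant: 588² − 4·52211 = 345744 − 208844 = 136900; √136900 = 370.
q = (588 − 370)/2 = 109, p = (588 + 370)/2 = 479.
Check: 109 · 479 = 52211.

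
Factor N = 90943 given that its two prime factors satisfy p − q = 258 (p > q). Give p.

457

Since p = q + 258, we have 90943 = q(q + 258), so q² + 258q − 90943 = 0.
Discriminant: 258² + 4·90943 = 66564 + 363772 = 430336; √430336 = 656.
q = (−258 + 656)/2 = 199, and p = q + 258 = 457.
Check: 199 · 457 = 90943.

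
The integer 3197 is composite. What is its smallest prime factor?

23

3197 is odd.
Digit sum 20, not divisible by 3.
Ends in 7: not divisible by 5.
7: 3197 = 7·456 + 5
11: 3197 = 11·290 + 7
13: 3197 = 13·245 + 12
17: 3197 = 17·188 + 1
19: 3197 = 19·168 + 5
23: 3197 = 23·139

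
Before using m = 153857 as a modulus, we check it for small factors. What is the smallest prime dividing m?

11

153857 is odd.
Digit sum 29, not divisible by 3.
Ends in 7: not divisible by 5.
7: 153857 = 7·21979 + 4
11: 153857 = 11·13987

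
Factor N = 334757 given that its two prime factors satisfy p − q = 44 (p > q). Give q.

557

Since p = q + 44, we have 334757 = q(q + 44), so q² + 44q − 334757 = 0.
Discriminant: 44² + 4·334757 = 1936 + 1339028 = 1340964; √1340964 = 1158.
q = (−44 + 1158)/2 = 557, and p = q + 44 = 601.
Check: 557 · 601 = 334757.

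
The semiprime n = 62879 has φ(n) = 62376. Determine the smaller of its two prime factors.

227

φ(n) = (p−1)(q−1) = n − (p+q) + 1, so p + q = 62879 − 62376 + 1 = 504.
p and q are the roots of t² − 504t + 62879 = 0.
Discriminant: 504² − 4·62879 = 254016 − 251516 = 2500; √2500 = 50.
q = (504 − 50)/2 = 227, p = (504 + 50)/2 = 277.
Check: 227 · 277 = 62879.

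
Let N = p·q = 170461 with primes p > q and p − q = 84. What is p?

457

Since p = q + 84, we have 170461 = q(q + 84), so q² + 84q − 170461 = 0.
Discriminant: 84² + 4·170461 = 7056 + 681844 = 688900; √688900 = 830.
q = (−84 + 830)/2 = 373, and p = q + 84 = 457.
Check: 373 · 457 = 170461.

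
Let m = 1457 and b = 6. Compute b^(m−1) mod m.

521

6^1 ≡ 6 (mod 1457)
6^2 ≡ 6^2 = 36 ≡ 36 (mod 1457)
6^4 ≡ 36^2 = 1296 ≡ 1296 (mod 1457)
6^8 ≡ 1296^2 = 1679616 ≡ 1152 (mod 1457)
6^16 ≡ 1152^2 = 1327104 ≡ 1234 (mod 1457)
6^32 ≡ 1234^2 = 1522756 ≡ 191 (mod 1457)
6^64 ≡ 191^2 = 36481 ≡ 56 (mod 1457)
6^128 ≡ 56^2 = 3136 ≡ 222 (mod 1457)
6^256 ≡ 222^2 = 49284 ≡ 1203 (mod 1457)
6^512 ≡ 1203^2 = 1447209 ≡ 408 (mod 1457)
6^1024 ≡ 408^2 = 166464 ≡ 366 (mod 1457)
1456 = 1024 + 256 + 128 + 32 + 16 in binary powers of 2.
So 6^1456 ≡ 366 · 1203 · 222 · 191 · 1234 ≡ 521 (mod 1457).
Since 521 ≠ 1, base 6 is a Fermat witness: 1457 is composite.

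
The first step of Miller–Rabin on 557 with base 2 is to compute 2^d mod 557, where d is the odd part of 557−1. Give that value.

118

557 − 1 = 556 = 2^2 · 139, so d = 139.
2^1 ≡ 2 (mod 557)
2^2 ≡ 2^2 = 4 ≡ 4 (mod 557)
2^4 ≡ 4^2 = 16 ≡ 16 (mod 557)
2^8 ≡ 16^2 = 256 ≡ 256 (mod 557)
2^16 ≡ 256^2 = 65536 ≡ 367 (mod 557)
2^32 ≡ 367^2 = 134689 ≡ 452 (mod 557)
2^64 ≡ 452^2 = 204304 ≡ 442 (mod 557)
2^128 ≡ 442^2 = 195364 ≡ 414 (mod 557)
139 = 128 + 8 + 2 + 1 in binary powers of 2.
So 2^139 ≡ 414 · 256 · 4 · 2 ≡ 118 (mod 557).
Squaring chain: 118 → 556; reaches −1, so base 2 does not prove 557 composite.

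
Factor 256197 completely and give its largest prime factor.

79

256197 = 3 · 85399
85399 = 23 · 3713
3713 = 47 · 79
79 is prime.
So 256197 = 3 · 23 · 47 · 79; the largest prime factor is 79.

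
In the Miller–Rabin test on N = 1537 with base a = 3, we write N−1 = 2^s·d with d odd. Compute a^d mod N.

27

1537 − 1 = 1536 = 2^9 · 3, so d = 3.
3^1 ≡ 3 (mod 1537)
3^2 ≡ 3^2 = 9 ≡ 9 (mod 1537)
3 = 2 + 1 in binary powers of 2.
So 3^3 ≡ 9 · 3 ≡ 27 (mod 1537).
Squaring chain: 27 → 729 → 1176 → 1213 → 460 → 1031 → 894 → 1533 → 16; never reaches −1, so base 3 is a Miller–Rabin witness that 1537 is composite.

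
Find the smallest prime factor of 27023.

61

27023 is odd.
Digit sum 14, not divisible by 3.
Ends in 3: not divisible by 5.
7: 27023 = 7·3860 + 3
11: 27023 = 11·2456 + 7
13: 27023 = 13·2078 + 9
17: 27023 = 17·1589 + 10
19: 27023 = 19·1422 + 5
23: 27023 = 23·1174 + 21
29: 27023 = 29·931 + 24
31: 27023 = 31·871 + 22
37: 27023 = 37·730 + 13
41: 27023 = 41·659 + 4
43: 27023 = 43·628 + 19
47: 27023 = 47·574 + 45
53: 27023 = 53·509 + 46
59: 27023 = 59·458 + 1
61: 27023 = 61·443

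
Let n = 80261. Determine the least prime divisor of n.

80261 is odd.
Digit sum 17, not divisible by 3.
Ends in 1: not divisible by 5.
7: 80261 = 7·11465 + 6
11: 80261 = 11·7296 + 5
13: 80261 = 13·6173 + 12
17: 80261 = 17·4721 + 4
19: 80261 = 19·4224 + 5
23: 80261 = 23·3489 + 14
29: 80261 = 29·2767 + 18
31: 80261 = 31·2589 + 2
37: 80261 = 37·2169 + 8
41: 80261 = 41·1957 + 24
43: 80261 = 43·1866 + 23
47: 80261 = 47·1707 + 32
53: 80261 = 53·1514 + 19
59: 80261 = 59·1360 + 21
61: 80261 = 61·1315 + 46
67: 80261 = 67·1197 + 62
71: 80261 = 71·1130 + 31
73: 80261 = 73·1099 + 34
79: 80261 = 79·1015 + 76
83: 80261 = 83·967

83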